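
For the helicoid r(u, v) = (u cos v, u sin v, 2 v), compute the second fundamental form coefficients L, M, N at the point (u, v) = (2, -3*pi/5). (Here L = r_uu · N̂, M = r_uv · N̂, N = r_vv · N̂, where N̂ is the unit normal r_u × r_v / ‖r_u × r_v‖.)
L = 0;  M = -sqrt(2)/2;  N = 0

Compute the unit normal N̂(u, v) = (2*sin(v)/sqrt(u^2 + 4), -2*cos(v)/sqrt(u^2 + 4), u/sqrt(u^2 + 4)), and the second partials r_uu, r_uv, r_vv. Take dot products:
  L(u, v) = r_uu · N̂ = 0,
  M(u, v) = r_uv · N̂ = -2/sqrt(u^2 + 4),
  N(u, v) = r_vv · N̂ = 0.
Evaluating at (u, v) = (2, -3*pi/5):
  L = 0, M = -sqrt(2)/2, N = 0.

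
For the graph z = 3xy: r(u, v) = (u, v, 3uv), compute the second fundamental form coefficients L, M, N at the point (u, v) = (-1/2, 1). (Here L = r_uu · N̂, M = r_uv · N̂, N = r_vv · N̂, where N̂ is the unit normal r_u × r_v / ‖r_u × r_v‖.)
L = 0;  M = 6/7;  N = 0

Compute the unit normal N̂(u, v) = (-3*v/sqrt(9*u^2 + 9*v^2 + 1), -3*u/sqrt(9*u^2 + 9*v^2 + 1), 1/sqrt(9*u^2 + 9*v^2 + 1)), and the second partials r_uu, r_uv, r_vv. Take dot products:
  L(u, v) = r_uu · N̂ = 0,
  M(u, v) = r_uv · N̂ = 3/sqrt(9*u^2 + 9*v^2 + 1),
  N(u, v) = r_vv · N̂ = 0.
Evaluating at (u, v) = (-1/2, 1):
  L = 0, M = 6/7, N = 0.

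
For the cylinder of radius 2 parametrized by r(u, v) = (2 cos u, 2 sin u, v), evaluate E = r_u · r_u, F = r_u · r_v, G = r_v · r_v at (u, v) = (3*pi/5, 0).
E = 4;  F = 0;  G = 1

Partials: r_u = (-2*sin(u), 2*cos(u), 0), r_v = (0, 0, 1). As functions of (u, v):
  E = r_u · r_u = 4,
  F = r_u · r_v = 0,
  G = r_v · r_v = 1.
Evaluating at (u, v) = (3*pi/5, 0): E = 4, F = 0, G = 1.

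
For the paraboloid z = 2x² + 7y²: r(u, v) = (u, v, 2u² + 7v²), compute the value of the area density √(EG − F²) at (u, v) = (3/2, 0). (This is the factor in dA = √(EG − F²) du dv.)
√(EG − F²)|_{(3/2, 0)} = sqrt(37)

E = 16*u^2 + 1, F = 56*u*v, G = 196*v^2 + 1, so EG − F² = 16*u^2 + 196*v^2 + 1. Taking the positive square root: √(EG − F²) = sqrt(16*u^2 + 196*v^2 + 1). At (u, v) = (3/2, 0): sqrt(37).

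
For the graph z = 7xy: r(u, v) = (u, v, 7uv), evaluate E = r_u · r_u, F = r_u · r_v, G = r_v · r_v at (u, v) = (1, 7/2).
E = 2405/4;  F = 343/2;  G = 50

Partials: r_u = (1, 0, 7*v), r_v = (0, 1, 7*u). As functions of (u, v):
  E = r_u · r_u = 49*v^2 + 1,
  F = r_u · r_v = 49*u*v,
  G = r_v · r_v = 49*u^2 + 1.
Evaluating at (u, v) = (1, 7/2): E = 2405/4, F = 343/2, G = 50.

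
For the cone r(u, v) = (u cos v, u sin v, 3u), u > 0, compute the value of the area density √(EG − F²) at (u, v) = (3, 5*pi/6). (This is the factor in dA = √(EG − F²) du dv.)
√(EG − F²)|_{(3, 5*pi/6)} = 3*sqrt(10)

E = 10, F = 0, G = u^2, so EG − F² = 10*u^2. Taking the positive square root: √(EG − F²) = sqrt(10)*Abs(u). At (u, v) = (3, 5*pi/6): 3*sqrt(10).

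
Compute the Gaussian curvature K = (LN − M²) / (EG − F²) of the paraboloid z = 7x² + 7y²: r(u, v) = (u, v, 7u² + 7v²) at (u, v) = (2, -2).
K = 196/2461761

Coefficients of the first fundamental form: E = 196*u^2 + 1, F = 196*u*v, G = 196*v^2 + 1.
Coefficients of the second fundamental form: L = 14/sqrt(196*u^2 + 196*v^2 + 1), M = 0, N = 14/sqrt(196*u^2 + 196*v^2 + 1).
Assemble K = (LN − M²)/(EG − F²) = 196/(38416*u^4 + 76832*u^2*v^2 + 392*u^2 + 38416*v^4 + 392*v^2 + 1). At (u, v) = (2, -2): K = 196/2461761.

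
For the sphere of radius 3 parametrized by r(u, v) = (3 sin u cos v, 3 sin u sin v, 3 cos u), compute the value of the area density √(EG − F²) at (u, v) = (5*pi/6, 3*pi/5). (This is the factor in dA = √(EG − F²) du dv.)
√(EG − F²)|_{(5*pi/6, 3*pi/5)} = 9/2

E = 9, F = 0, G = 9*sin(u)^2, so EG − F² = 81*sin(u)^2. Taking the positive square root: √(EG − F²) = 9*Abs(sin(u)). At (u, v) = (5*pi/6, 3*pi/5): 9/2.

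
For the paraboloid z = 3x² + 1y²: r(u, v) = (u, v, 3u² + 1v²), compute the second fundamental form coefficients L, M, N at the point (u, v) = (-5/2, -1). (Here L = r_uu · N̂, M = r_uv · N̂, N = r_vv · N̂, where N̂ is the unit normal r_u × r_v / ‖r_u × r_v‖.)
L = 3*sqrt(230)/115;  M = 0;  N = sqrt(230)/115

Compute the unit normal N̂(u, v) = (-6*u/sqrt(36*u^2 + 4*v^2 + 1), -2*v/sqrt(36*u^2 + 4*v^2 + 1), 1/sqrt(36*u^2 + 4*v^2 + 1)), and the second partials r_uu, r_uv, r_vv. Take dot products:
  L(u, v) = r_uu · N̂ = 6/sqrt(36*u^2 + 4*v^2 + 1),
  M(u, v) = r_uv · N̂ = 0,
  N(u, v) = r_vv · N̂ = 2/sqrt(36*u^2 + 4*v^2 + 1).
Evaluating at (u, v) = (-5/2, -1):
  L = 3*sqrt(230)/115, M = 0, N = sqrt(230)/115.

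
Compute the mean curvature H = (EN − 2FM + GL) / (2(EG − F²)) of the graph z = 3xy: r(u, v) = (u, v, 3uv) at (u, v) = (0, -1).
H = 0

With E = 9*v^2 + 1, F = 9*u*v, G = 9*u^2 + 1, L = 0, M = 3/sqrt(9*u^2 + 9*v^2 + 1), N = 0, assemble
  H = (EN − 2FM + GL) / (2(EG − F²)) = -27*u*v/(9*u^2 + 9*v^2 + 1)^(3/2).
At (u, v) = (0, -1): H = 0.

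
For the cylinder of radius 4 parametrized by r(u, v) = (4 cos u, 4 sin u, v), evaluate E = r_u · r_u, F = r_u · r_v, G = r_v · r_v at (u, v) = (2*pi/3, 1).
E = 16;  F = 0;  G = 1

Partials: r_u = (-4*sin(u), 4*cos(u), 0), r_v = (0, 0, 1). As functions of (u, v):
  E = r_u · r_u = 16,
  F = r_u · r_v = 0,
  G = r_v · r_v = 1.
Evaluating at (u, v) = (2*pi/3, 1): E = 16, F = 0, G = 1.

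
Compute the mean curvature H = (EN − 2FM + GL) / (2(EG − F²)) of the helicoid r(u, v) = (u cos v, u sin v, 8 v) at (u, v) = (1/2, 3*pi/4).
H = 0

With E = 1, F = 0, G = u^2 + 64, L = 0, M = -8/sqrt(u^2 + 64), N = 0, assemble
  H = (EN − 2FM + GL) / (2(EG − F²)) = 0.
At (u, v) = (1/2, 3*pi/4): H = 0.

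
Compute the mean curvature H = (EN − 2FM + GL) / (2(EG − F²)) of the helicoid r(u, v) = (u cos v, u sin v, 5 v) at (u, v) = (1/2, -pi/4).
H = 0

With E = 1, F = 0, G = u^2 + 25, L = 0, M = -5/sqrt(u^2 + 25), N = 0, assemble
  H = (EN − 2FM + GL) / (2(EG − F²)) = 0.
At (u, v) = (1/2, -pi/4): H = 0.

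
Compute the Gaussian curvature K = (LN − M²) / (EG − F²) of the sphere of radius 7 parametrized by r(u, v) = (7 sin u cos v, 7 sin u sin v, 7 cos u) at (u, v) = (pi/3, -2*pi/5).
K = 1/49

Coefficients of the first fundamental form: E = 49, F = 0, G = 49*sin(u)^2.
Coefficients of the second fundamental form: L = -7*sin(u)/Abs(sin(u)), M = 0, N = -7*sin(u)^3/Abs(sin(u)).
Assemble K = (LN − M²)/(EG − F²) = 1/49. At (u, v) = (pi/3, -2*pi/5): K = 1/49.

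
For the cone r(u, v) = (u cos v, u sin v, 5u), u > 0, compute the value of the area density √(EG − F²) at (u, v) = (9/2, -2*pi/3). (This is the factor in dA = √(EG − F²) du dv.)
√(EG − F²)|_{(9/2, -2*pi/3)} = 9*sqrt(26)/2

E = 26, F = 0, G = u^2, so EG − F² = 26*u^2. Taking the positive square root: √(EG − F²) = sqrt(26)*Abs(u). At (u, v) = (9/2, -2*pi/3): 9*sqrt(26)/2.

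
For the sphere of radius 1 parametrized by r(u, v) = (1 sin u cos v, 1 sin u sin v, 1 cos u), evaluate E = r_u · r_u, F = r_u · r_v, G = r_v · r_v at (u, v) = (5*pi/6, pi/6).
E = 1;  F = 0;  G = 1/4

Partials: r_u = (cos(u)*cos(v), sin(v)*cos(u), -sin(u)), r_v = (-sin(u)*sin(v), sin(u)*cos(v), 0). As functions of (u, v):
  E = r_u · r_u = 1,
  F = r_u · r_v = 0,
  G = r_v · r_v = sin(u)^2.
Evaluating at (u, v) = (5*pi/6, pi/6): E = 1, F = 0, G = 1/4.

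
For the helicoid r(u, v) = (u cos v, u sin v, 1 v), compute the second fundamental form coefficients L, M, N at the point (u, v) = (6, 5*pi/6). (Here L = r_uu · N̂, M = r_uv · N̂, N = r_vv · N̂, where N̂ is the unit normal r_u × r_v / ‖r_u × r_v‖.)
L = 0;  M = -sqrt(37)/37;  N = 0

Compute the unit normal N̂(u, v) = (sin(v)/sqrt(u^2 + 1), -cos(v)/sqrt(u^2 + 1), u/sqrt(u^2 + 1)), and the second partials r_uu, r_uv, r_vv. Take dot products:
  L(u, v) = r_uu · N̂ = 0,
  M(u, v) = r_uv · N̂ = -1/sqrt(u^2 + 1),
  N(u, v) = r_vv · N̂ = 0.
Evaluating at (u, v) = (6, 5*pi/6):
  L = 0, M = -sqrt(37)/37, N = 0.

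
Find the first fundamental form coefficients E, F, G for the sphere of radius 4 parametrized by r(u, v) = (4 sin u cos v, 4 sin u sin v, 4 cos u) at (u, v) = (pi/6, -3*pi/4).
E = 16;  F = 0;  G = 4

Partials: r_u = (4*cos(u)*cos(v), 4*sin(v)*cos(u), -4*sin(u)), r_v = (-4*sin(u)*sin(v), 4*sin(u)*cos(v), 0). As functions of (u, v):
  E = r_u · r_u = 16,
  F = r_u · r_v = 0,
  G = r_v · r_v = 16*sin(u)^2.
Evaluating at (u, v) = (pi/6, -3*pi/4): E = 16, F = 0, G = 4.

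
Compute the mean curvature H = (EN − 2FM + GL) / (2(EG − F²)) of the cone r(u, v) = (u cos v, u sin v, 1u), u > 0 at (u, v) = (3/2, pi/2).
H = sqrt(2)/6

With E = 2, F = 0, G = u^2, L = 0, M = 0, N = sqrt(2)*u^2/(2*Abs(u)), assemble
  H = (EN − 2FM + GL) / (2(EG − F²)) = sqrt(2)/(4*Abs(u)).
At (u, v) = (3/2, pi/2): H = sqrt(2)/6.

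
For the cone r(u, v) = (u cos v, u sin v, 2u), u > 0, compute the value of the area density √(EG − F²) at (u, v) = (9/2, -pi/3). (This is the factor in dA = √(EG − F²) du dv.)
√(EG − F²)|_{(9/2, -pi/3)} = 9*sqrt(5)/2

E = 5, F = 0, G = u^2, so EG − F² = 5*u^2. Taking the positive square root: √(EG − F²) = sqrt(5)*Abs(u). At (u, v) = (9/2, -pi/3): 9*sqrt(5)/2.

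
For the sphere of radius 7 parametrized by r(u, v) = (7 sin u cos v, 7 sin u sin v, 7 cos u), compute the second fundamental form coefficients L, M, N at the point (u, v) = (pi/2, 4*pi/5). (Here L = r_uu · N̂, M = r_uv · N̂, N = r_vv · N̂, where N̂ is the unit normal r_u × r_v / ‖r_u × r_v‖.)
L = -7;  M = 0;  N = -7

Compute the unit normal N̂(u, v) = (sin(u)^2*cos(v)/Abs(sin(u)), sin(u)^2*sin(v)/Abs(sin(u)), sin(2*u)/(2*Abs(sin(u)))), and the second partials r_uu, r_uv, r_vv. Take dot products:
  L(u, v) = r_uu · N̂ = -7*sin(u)/Abs(sin(u)),
  M(u, v) = r_uv · N̂ = 0,
  N(u, v) = r_vv · N̂ = -7*sin(u)^3/Abs(sin(u)).
Evaluating at (u, v) = (pi/2, 4*pi/5):
  L = -7, M = 0, N = -7.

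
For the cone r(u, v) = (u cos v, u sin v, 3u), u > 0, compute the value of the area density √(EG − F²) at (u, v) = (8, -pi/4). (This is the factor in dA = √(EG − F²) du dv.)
√(EG − F²)|_{(8, -pi/4)} = 8*sqrt(10)

E = 10, F = 0, G = u^2, so EG − F² = 10*u^2. Taking the positive square root: √(EG − F²) = sqrt(10)*Abs(u). At (u, v) = (8, -pi/4): 8*sqrt(10).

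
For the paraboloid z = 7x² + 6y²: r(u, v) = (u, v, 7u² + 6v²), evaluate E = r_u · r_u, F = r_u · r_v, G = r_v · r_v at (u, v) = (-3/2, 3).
E = 442;  F = -756;  G = 1297

Partials: r_u = (1, 0, 14*u), r_v = (0, 1, 12*v). As functions of (u, v):
  E = r_u · r_u = 196*u^2 + 1,
  F = r_u · r_v = 168*u*v,
  G = r_v · r_v = 144*v^2 + 1.
Evaluating at (u, v) = (-3/2, 3): E = 442, F = -756, G = 1297.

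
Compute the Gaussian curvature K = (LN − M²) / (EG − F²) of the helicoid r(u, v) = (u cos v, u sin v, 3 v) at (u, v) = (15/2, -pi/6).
K = -16/7569

Coefficients of the first fundamental form: E = 1, F = 0, G = u^2 + 9.
Coefficients of the second fundamental form: L = 0, M = -3/sqrt(u^2 + 9), N = 0.
Assemble K = (LN − M²)/(EG − F²) = -9/(u^2 + 9)^2. At (u, v) = (15/2, -pi/6): K = -16/7569.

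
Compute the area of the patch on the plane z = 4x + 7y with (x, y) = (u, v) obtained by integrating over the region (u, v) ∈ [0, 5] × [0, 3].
Area = 15*sqrt(66)

Area = ∫∫ √(EG − F²) du dv with √(EG − F²) = sqrt(66). Integrating over [0, 5] × [0, 3] gives 15*sqrt(66).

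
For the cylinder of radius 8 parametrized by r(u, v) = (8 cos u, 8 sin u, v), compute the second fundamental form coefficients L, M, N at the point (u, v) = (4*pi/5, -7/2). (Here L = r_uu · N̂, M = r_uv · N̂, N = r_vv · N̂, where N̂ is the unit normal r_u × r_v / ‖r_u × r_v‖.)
L = -8;  M = 0;  N = 0

Compute the unit normal N̂(u, v) = (cos(u), sin(u), 0), and the second partials r_uu, r_uv, r_vv. Take dot products:
  L(u, v) = r_uu · N̂ = -8,
  M(u, v) = r_uv · N̂ = 0,
  N(u, v) = r_vv · N̂ = 0.
Evaluating at (u, v) = (4*pi/5, -7/2):
  L = -8, M = 0, N = 0.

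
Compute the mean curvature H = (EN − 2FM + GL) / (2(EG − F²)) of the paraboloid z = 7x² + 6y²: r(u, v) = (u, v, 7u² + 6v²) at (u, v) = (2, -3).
H = 13789*sqrt(2081)/4330561

With E = 196*u^2 + 1, F = 168*u*v, G = 144*v^2 + 1, L = 14/sqrt(196*u^2 + 144*v^2 + 1), M = 0, N = 12/sqrt(196*u^2 + 144*v^2 + 1), assemble
  H = (EN − 2FM + GL) / (2(EG − F²)) = (1176*u^2 + 1008*v^2 + 13)/(196*u^2 + 144*v^2 + 1)^(3/2).
At (u, v) = (2, -3): H = 13789*sqrt(2081)/4330561.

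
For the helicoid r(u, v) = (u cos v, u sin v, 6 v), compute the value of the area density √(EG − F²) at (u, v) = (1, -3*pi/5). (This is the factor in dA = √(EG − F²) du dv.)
√(EG − F²)|_{(1, -3*pi/5)} = sqrt(37)

E = 1, F = 0, G = u^2 + 36, so EG − F² = u^2 + 36. Taking the positive square root: √(EG − F²) = sqrt(u^2 + 36). At (u, v) = (1, -3*pi/5): sqrt(37).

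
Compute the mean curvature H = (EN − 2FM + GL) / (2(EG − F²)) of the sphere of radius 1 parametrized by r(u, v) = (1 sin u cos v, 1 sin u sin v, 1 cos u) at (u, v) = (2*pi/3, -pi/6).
H = -1

With E = 1, F = 0, G = sin(u)^2, L = -sin(u)/Abs(sin(u)), M = 0, N = -sin(u)^3/Abs(sin(u)), assemble
  H = (EN − 2FM + GL) / (2(EG − F²)) = -sin(u)/Abs(sin(u)).
At (u, v) = (2*pi/3, -pi/6): H = -1.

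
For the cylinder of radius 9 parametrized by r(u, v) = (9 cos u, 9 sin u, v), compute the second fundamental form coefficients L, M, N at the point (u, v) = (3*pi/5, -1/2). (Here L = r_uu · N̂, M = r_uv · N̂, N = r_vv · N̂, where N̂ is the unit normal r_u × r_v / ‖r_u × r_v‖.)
L = -9;  M = 0;  N = 0

Compute the unit normal N̂(u, v) = (cos(u), sin(u), 0), and the second partials r_uu, r_uv, r_vv. Take dot products:
  L(u, v) = r_uu · N̂ = -9,
  M(u, v) = r_uv · N̂ = 0,
  N(u, v) = r_vv · N̂ = 0.
Evaluating at (u, v) = (3*pi/5, -1/2):
  L = -9, M = 0, N = 0.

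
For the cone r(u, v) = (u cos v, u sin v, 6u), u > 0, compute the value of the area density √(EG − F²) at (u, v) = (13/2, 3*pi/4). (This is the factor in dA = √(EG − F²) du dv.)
√(EG − F²)|_{(13/2, 3*pi/4)} = 13*sqrt(37)/2

E = 37, F = 0, G = u^2, so EG − F² = 37*u^2. Taking the positive square root: √(EG − F²) = sqrt(37)*Abs(u). At (u, v) = (13/2, 3*pi/4): 13*sqrt(37)/2.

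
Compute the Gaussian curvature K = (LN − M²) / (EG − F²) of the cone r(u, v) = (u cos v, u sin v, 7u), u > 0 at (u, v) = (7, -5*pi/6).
K = 0

Coefficients of the first fundamental form: E = 50, F = 0, G = u^2.
Coefficients of the second fundamental form: L = 0, M = 0, N = 7*sqrt(2)*u^2/(10*Abs(u)).
Assemble K = (LN − M²)/(EG − F²) = 0. At (u, v) = (7, -5*pi/6): K = 0.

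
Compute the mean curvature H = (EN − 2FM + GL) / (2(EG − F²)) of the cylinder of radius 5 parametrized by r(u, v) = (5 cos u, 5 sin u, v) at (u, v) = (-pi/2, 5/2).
H = -1/10

With E = 25, F = 0, G = 1, L = -5, M = 0, N = 0, assemble
  H = (EN − 2FM + GL) / (2(EG − F²)) = -1/10.
At (u, v) = (-pi/2, 5/2): H = -1/10.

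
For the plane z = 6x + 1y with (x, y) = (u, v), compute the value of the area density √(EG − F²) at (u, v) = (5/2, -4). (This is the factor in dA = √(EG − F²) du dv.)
√(EG − F²)|_{(5/2, -4)} = sqrt(38)

E = 37, F = 6, G = 2, so EG − F² = 38. Taking the positive square root: √(EG − F²) = sqrt(38). At (u, v) = (5/2, -4): sqrt(38).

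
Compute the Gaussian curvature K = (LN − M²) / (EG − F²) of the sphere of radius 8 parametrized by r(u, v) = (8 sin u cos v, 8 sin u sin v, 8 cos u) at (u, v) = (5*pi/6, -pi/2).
K = 1/64

Coefficients of the first fundamental form: E = 64, F = 0, G = 64*sin(u)^2.
Coefficients of the second fundamental form: L = -8*sin(u)/Abs(sin(u)), M = 0, N = -8*sin(u)^3/Abs(sin(u)).
Assemble K = (LN − M²)/(EG − F²) = 1/64. At (u, v) = (5*pi/6, -pi/2): K = 1/64.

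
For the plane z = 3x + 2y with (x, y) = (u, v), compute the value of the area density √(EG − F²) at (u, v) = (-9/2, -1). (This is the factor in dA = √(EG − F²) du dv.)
√(EG − F²)|_{(-9/2, -1)} = sqrt(14)

E = 10, F = 6, G = 5, so EG − F² = 14. Taking the positive square root: √(EG − F²) = sqrt(14). At (u, v) = (-9/2, -1): sqrt(14).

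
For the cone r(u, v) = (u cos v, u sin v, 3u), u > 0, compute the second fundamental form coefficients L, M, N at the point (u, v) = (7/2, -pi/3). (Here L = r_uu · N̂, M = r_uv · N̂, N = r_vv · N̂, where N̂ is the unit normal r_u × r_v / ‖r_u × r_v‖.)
L = 0;  M = 0;  N = 21*sqrt(10)/20

Compute the unit normal N̂(u, v) = (-3*sqrt(10)*u*cos(v)/(10*Abs(u)), -3*sqrt(10)*u*sin(v)/(10*Abs(u)), sqrt(10)*u/(10*Abs(u))), and the second partials r_uu, r_uv, r_vv. Take dot products:
  L(u, v) = r_uu · N̂ = 0,
  M(u, v) = r_uv · N̂ = 0,
  N(u, v) = r_vv · N̂ = 3*sqrt(10)*u^2/(10*Abs(u)).
Evaluating at (u, v) = (7/2, -pi/3):
  L = 0, M = 0, N = 21*sqrt(10)/20.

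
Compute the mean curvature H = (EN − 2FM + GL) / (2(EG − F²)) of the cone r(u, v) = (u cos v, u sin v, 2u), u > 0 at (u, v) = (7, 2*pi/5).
H = sqrt(5)/35

With E = 5, F = 0, G = u^2, L = 0, M = 0, N = 2*sqrt(5)*u^2/(5*Abs(u)), assemble
  H = (EN − 2FM + GL) / (2(EG − F²)) = sqrt(5)/(5*Abs(u)).
At (u, v) = (7, 2*pi/5): H = sqrt(5)/35.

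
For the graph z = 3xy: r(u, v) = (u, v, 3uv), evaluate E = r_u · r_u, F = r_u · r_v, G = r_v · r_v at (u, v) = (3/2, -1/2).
E = 13/4;  F = -27/4;  G = 85/4

Partials: r_u = (1, 0, 3*v), r_v = (0, 1, 3*u). As functions of (u, v):
  E = r_u · r_u = 9*v^2 + 1,
  F = r_u · r_v = 9*u*v,
  G = r_v · r_v = 9*u^2 + 1.
Evaluating at (u, v) = (3/2, -1/2): E = 13/4, F = -27/4, G = 85/4.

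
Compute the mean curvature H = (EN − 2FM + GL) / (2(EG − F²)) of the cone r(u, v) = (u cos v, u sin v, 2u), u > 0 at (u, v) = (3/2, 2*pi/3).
H = 2*sqrt(5)/15

With E = 5, F = 0, G = u^2, L = 0, M = 0, N = 2*sqrt(5)*u^2/(5*Abs(u)), assemble
  H = (EN − 2FM + GL) / (2(EG − F²)) = sqrt(5)/(5*Abs(u)).
At (u, v) = (3/2, 2*pi/3): H = 2*sqrt(5)/15.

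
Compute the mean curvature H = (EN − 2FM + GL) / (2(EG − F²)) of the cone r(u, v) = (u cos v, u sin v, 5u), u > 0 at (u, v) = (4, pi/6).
H = 5*sqrt(26)/208

With E = 26, F = 0, G = u^2, L = 0, M = 0, N = 5*sqrt(26)*u^2/(26*Abs(u)), assemble
  H = (EN − 2FM + GL) / (2(EG − F²)) = 5*sqrt(26)/(52*Abs(u)).
At (u, v) = (4, pi/6): H = 5*sqrt(26)/208.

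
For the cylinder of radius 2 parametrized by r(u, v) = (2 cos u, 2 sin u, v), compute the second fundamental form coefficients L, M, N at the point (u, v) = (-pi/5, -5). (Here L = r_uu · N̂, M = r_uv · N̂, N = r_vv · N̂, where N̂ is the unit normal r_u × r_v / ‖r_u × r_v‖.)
L = -2;  M = 0;  N = 0

Compute the unit normal N̂(u, v) = (cos(u), sin(u), 0), and the second partials r_uu, r_uv, r_vv. Take dot products:
  L(u, v) = r_uu · N̂ = -2,
  M(u, v) = r_uv · N̂ = 0,
  N(u, v) = r_vv · N̂ = 0.
Evaluating at (u, v) = (-pi/5, -5):
  L = -2, M = 0, N = 0.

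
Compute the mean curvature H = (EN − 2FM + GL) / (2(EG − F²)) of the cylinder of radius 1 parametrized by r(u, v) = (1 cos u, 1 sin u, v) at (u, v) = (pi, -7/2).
H = -1/2

With E = 1, F = 0, G = 1, L = -1, M = 0, N = 0, assemble
  H = (EN − 2FM + GL) / (2(EG − F²)) = -1/2.
At (u, v) = (pi, -7/2): H = -1/2.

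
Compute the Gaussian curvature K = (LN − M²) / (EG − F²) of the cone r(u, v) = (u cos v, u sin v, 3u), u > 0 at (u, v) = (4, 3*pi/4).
K = 0

Coefficients of the first fundamental form: E = 10, F = 0, G = u^2.
Coefficients of the second fundamental form: L = 0, M = 0, N = 3*sqrt(10)*u^2/(10*Abs(u)).
Assemble K = (LN − M²)/(EG − F²) = 0. At (u, v) = (4, 3*pi/4): K = 0.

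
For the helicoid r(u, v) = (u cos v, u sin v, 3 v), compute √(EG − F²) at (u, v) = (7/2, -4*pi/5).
√(EG − F²)|_{(7/2, -4*pi/5)} = sqrt(85)/2

E = 1, F = 0, G = u^2 + 9; EG − F² = u^2 + 9; √(EG − F²) = sqrt(u^2 + 9). At the given point: sqrt(85)/2.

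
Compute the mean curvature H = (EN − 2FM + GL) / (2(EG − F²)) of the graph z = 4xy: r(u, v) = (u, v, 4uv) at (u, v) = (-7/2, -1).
H = -224*sqrt(213)/45369

With E = 16*v^2 + 1, F = 16*u*v, G = 16*u^2 + 1, L = 0, M = 4/sqrt(16*u^2 + 16*v^2 + 1), N = 0, assemble
  H = (EN − 2FM + GL) / (2(EG − F²)) = -64*u*v/(16*u^2 + 16*v^2 + 1)^(3/2).
At (u, v) = (-7/2, -1): H = -224*sqrt(213)/45369.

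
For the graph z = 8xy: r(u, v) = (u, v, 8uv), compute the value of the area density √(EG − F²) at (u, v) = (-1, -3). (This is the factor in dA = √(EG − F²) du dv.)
√(EG − F²)|_{(-1, -3)} = sqrt(641)

E = 64*v^2 + 1, F = 64*u*v, G = 64*u^2 + 1, so EG − F² = 64*u^2 + 64*v^2 + 1. Taking the positive square root: √(EG − F²) = sqrt(64*u^2 + 64*v^2 + 1). At (u, v) = (-1, -3): sqrt(641).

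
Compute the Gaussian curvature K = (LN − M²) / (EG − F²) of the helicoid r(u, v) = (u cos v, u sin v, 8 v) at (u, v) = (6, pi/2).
K = -4/625

Coefficients of the first fundamental form: E = 1, F = 0, G = u^2 + 64.
Coefficients of the second fundamental form: L = 0, M = -8/sqrt(u^2 + 64), N = 0.
Assemble K = (LN − M²)/(EG − F²) = -64/(u^2 + 64)^2. At (u, v) = (6, pi/2): K = -4/625.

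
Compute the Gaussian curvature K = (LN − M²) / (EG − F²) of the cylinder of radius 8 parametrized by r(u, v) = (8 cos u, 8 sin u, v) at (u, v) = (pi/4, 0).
K = 0

Coefficients of the first fundamental form: E = 64, F = 0, G = 1.
Coefficients of the second fundamental form: L = -8, M = 0, N = 0.
Assemble K = (LN − M²)/(EG − F²) = 0. At (u, v) = (pi/4, 0): K = 0.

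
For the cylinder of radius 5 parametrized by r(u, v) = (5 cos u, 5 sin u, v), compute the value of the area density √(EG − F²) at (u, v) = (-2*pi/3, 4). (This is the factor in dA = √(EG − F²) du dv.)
√(EG − F²)|_{(-2*pi/3, 4)} = 5

E = 25, F = 0, G = 1, so EG − F² = 25. Taking the positive square root: √(EG − F²) = 5. At (u, v) = (-2*pi/3, 4): 5.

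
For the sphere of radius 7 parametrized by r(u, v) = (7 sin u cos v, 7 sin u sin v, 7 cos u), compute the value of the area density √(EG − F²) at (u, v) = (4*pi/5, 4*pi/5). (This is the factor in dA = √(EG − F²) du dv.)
√(EG − F²)|_{(4*pi/5, 4*pi/5)} = 49*sqrt(10 - 2*sqrt(5))/4

E = 49, F = 0, G = 49*sin(u)^2, so EG − F² = 2401*sin(u)^2. Taking the positive square root: √(EG − F²) = 49*Abs(sin(u)). At (u, v) = (4*pi/5, 4*pi/5): 49*sqrt(10 - 2*sqrt(5))/4.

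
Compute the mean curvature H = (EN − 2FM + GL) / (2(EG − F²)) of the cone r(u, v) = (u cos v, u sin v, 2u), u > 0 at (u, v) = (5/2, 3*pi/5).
H = 2*sqrt(5)/25

With E = 5, F = 0, G = u^2, L = 0, M = 0, N = 2*sqrt(5)*u^2/(5*Abs(u)), assemble
  H = (EN − 2FM + GL) / (2(EG − F²)) = sqrt(5)/(5*Abs(u)).
At (u, v) = (5/2, 3*pi/5): H = 2*sqrt(5)/25.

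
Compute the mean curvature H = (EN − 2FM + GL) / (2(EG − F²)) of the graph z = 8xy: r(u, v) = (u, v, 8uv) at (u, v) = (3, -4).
H = 6144*sqrt(1601)/2563201

With E = 64*v^2 + 1, F = 64*u*v, G = 64*u^2 + 1, L = 0, M = 8/sqrt(64*u^2 + 64*v^2 + 1), N = 0, assemble
  H = (EN − 2FM + GL) / (2(EG − F²)) = -512*u*v/(64*u^2 + 64*v^2 + 1)^(3/2).
At (u, v) = (3, -4): H = 6144*sqrt(1601)/2563201.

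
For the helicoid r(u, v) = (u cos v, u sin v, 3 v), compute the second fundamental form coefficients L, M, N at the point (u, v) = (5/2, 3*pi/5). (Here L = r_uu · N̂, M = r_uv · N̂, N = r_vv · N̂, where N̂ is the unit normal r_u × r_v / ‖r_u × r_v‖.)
L = 0;  M = -6*sqrt(61)/61;  N = 0

Compute the unit normal N̂(u, v) = (3*sin(v)/sqrt(u^2 + 9), -3*cos(v)/sqrt(u^2 + 9), u/sqrt(u^2 + 9)), and the second partials r_uu, r_uv, r_vv. Take dot products:
  L(u, v) = r_uu · N̂ = 0,
  M(u, v) = r_uv · N̂ = -3/sqrt(u^2 + 9),
  N(u, v) = r_vv · N̂ = 0.
Evaluating at (u, v) = (5/2, 3*pi/5):
  L = 0, M = -6*sqrt(61)/61, N = 0.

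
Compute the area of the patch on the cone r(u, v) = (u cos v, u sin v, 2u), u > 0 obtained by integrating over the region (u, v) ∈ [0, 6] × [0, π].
Area = 18*sqrt(5)*pi

Area = ∫∫ √(EG − F²) du dv with √(EG − F²) = sqrt(5)*Abs(u). Integrating over [0, 6] × [0, π] gives 18*sqrt(5)*pi.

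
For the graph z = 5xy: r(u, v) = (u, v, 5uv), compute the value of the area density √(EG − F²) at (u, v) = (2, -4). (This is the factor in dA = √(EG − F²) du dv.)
√(EG − F²)|_{(2, -4)} = sqrt(501)

E = 25*v^2 + 1, F = 25*u*v, G = 25*u^2 + 1, so EG − F² = 25*u^2 + 25*v^2 + 1. Taking the positive square root: √(EG − F²) = sqrt(25*u^2 + 25*v^2 + 1). At (u, v) = (2, -4): sqrt(501).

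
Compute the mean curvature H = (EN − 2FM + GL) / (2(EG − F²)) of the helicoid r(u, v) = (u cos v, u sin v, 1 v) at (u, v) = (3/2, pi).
H = 0

With E = 1, F = 0, G = u^2 + 1, L = 0, M = -1/sqrt(u^2 + 1), N = 0, assemble
  H = (EN − 2FM + GL) / (2(EG − F²)) = 0.
At (u, v) = (3/2, pi): H = 0.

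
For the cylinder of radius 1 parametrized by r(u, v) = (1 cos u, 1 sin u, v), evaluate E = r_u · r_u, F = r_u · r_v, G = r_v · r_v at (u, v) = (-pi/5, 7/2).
E = 1;  F = 0;  G = 1

Partials: r_u = (-sin(u), cos(u), 0), r_v = (0, 0, 1). As functions of (u, v):
  E = r_u · r_u = 1,
  F = r_u · r_v = 0,
  G = r_v · r_v = 1.
Evaluating at (u, v) = (-pi/5, 7/2): E = 1, F = 0, G = 1.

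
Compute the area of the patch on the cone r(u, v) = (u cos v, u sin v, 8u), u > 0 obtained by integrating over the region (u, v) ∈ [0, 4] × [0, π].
Area = 8*sqrt(65)*pi

Area = ∫∫ √(EG − F²) du dv with √(EG − F²) = sqrt(65)*Abs(u). Integrating over [0, 4] × [0, π] gives 8*sqrt(65)*pi.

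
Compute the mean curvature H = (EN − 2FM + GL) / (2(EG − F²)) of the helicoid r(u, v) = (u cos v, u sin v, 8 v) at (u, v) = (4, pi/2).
H = 0

With E = 1, F = 0, G = u^2 + 64, L = 0, M = -8/sqrt(u^2 + 64), N = 0, assemble
  H = (EN − 2FM + GL) / (2(EG − F²)) = 0.
At (u, v) = (4, pi/2): H = 0.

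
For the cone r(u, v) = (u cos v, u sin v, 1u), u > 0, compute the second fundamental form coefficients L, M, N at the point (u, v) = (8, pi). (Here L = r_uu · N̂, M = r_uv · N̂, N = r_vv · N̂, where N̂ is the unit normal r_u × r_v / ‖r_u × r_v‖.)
L = 0;  M = 0;  N = 4*sqrt(2)

Compute the unit normal N̂(u, v) = (-sqrt(2)*u*cos(v)/(2*Abs(u)), -sqrt(2)*u*sin(v)/(2*Abs(u)), sqrt(2)*u/(2*Abs(u))), and the second partials r_uu, r_uv, r_vv. Take dot products:
  L(u, v) = r_uu · N̂ = 0,
  M(u, v) = r_uv · N̂ = 0,
  N(u, v) = r_vv · N̂ = sqrt(2)*u^2/(2*Abs(u)).
Evaluating at (u, v) = (8, pi):
  L = 0, M = 0, N = 4*sqrt(2).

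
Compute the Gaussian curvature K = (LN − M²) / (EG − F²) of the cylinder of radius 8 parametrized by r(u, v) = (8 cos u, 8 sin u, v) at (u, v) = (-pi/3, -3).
K = 0

Coefficients of the first fundamental form: E = 64, F = 0, G = 1.
Coefficients of the second fundamental form: L = -8, M = 0, N = 0.
Assemble K = (LN − M²)/(EG − F²) = 0. At (u, v) = (-pi/3, -3): K = 0.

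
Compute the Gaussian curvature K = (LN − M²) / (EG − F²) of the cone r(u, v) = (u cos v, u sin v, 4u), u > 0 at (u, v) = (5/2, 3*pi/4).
K = 0

Coefficients of the first fundamental form: E = 17, F = 0, G = u^2.
Coefficients of the second fundamental form: L = 0, M = 0, N = 4*sqrt(17)*u^2/(17*Abs(u)).
Assemble K = (LN − M²)/(EG − F²) = 0. At (u, v) = (5/2, 3*pi/4): K = 0.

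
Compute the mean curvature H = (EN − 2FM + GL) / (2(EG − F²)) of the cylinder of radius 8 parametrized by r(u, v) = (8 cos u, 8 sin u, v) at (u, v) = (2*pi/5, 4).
H = -1/16

With E = 64, F = 0, G = 1, L = -8, M = 0, N = 0, assemble
  H = (EN − 2FM + GL) / (2(EG − F²)) = -1/16.
At (u, v) = (2*pi/5, 4): H = -1/16.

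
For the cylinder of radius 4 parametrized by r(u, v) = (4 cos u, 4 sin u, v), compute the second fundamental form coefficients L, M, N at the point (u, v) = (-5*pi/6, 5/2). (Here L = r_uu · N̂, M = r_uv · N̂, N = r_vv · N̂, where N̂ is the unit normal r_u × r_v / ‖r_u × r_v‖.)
L = -4;  M = 0;  N = 0

Compute the unit normal N̂(u, v) = (cos(u), sin(u), 0), and the second partials r_uu, r_uv, r_vv. Take dot products:
  L(u, v) = r_uu · N̂ = -4,
  M(u, v) = r_uv · N̂ = 0,
  N(u, v) = r_vv · N̂ = 0.
Evaluating at (u, v) = (-5*pi/6, 5/2):
  L = -4, M = 0, N = 0.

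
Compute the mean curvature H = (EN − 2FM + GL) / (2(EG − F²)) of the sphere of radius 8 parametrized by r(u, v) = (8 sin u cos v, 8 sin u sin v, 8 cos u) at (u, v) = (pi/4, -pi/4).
H = -1/8

With E = 64, F = 0, G = 64*sin(u)^2, L = -8*sin(u)/Abs(sin(u)), M = 0, N = -8*sin(u)^3/Abs(sin(u)), assemble
  H = (EN − 2FM + GL) / (2(EG − F²)) = -sin(u)/(8*Abs(sin(u))).
At (u, v) = (pi/4, -pi/4): H = -1/8.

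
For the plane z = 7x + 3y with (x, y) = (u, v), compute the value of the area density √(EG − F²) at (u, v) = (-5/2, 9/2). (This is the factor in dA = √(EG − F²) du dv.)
√(EG − F²)|_{(-5/2, 9/2)} = sqrt(59)

E = 50, F = 21, G = 10, so EG − F² = 59. Taking the positive square root: √(EG − F²) = sqrt(59). At (u, v) = (-5/2, 9/2): sqrt(59).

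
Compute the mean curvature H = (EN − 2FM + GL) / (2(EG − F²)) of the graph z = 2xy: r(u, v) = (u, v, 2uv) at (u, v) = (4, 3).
H = -96*sqrt(101)/10201

With E = 4*v^2 + 1, F = 4*u*v, G = 4*u^2 + 1, L = 0, M = 2/sqrt(4*u^2 + 4*v^2 + 1), N = 0, assemble
  H = (EN − 2FM + GL) / (2(EG − F²)) = -8*u*v/(4*u^2 + 4*v^2 + 1)^(3/2).
At (u, v) = (4, 3): H = -96*sqrt(101)/10201.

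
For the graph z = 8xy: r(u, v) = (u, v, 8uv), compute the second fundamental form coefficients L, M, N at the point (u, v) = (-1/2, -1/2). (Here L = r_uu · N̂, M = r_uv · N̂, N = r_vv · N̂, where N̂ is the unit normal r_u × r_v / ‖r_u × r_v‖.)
L = 0;  M = 8*sqrt(33)/33;  N = 0

Compute the unit normal N̂(u, v) = (-8*v/sqrt(64*u^2 + 64*v^2 + 1), -8*u/sqrt(64*u^2 + 64*v^2 + 1), 1/sqrt(64*u^2 + 64*v^2 + 1)), and the second partials r_uu, r_uv, r_vv. Take dot products:
  L(u, v) = r_uu · N̂ = 0,
  M(u, v) = r_uv · N̂ = 8/sqrt(64*u^2 + 64*v^2 + 1),
  N(u, v) = r_vv · N̂ = 0.
Evaluating at (u, v) = (-1/2, -1/2):
  L = 0, M = 8*sqrt(33)/33, N = 0.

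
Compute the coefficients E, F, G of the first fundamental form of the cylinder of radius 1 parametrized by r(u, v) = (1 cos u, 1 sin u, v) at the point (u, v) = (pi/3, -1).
E = 1;  F = 0;  G = 1

Partials: r_u = (-sin(u), cos(u), 0), r_v = (0, 0, 1). As functions of (u, v):
  E = r_u · r_u = 1,
  F = r_u · r_v = 0,
  G = r_v · r_v = 1.
Evaluating at (u, v) = (pi/3, -1): E = 1, F = 0, G = 1.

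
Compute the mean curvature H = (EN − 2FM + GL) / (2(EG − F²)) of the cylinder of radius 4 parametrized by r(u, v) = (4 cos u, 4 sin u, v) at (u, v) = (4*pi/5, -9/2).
H = -1/8

With E = 16, F = 0, G = 1, L = -4, M = 0, N = 0, assemble
  H = (EN − 2FM + GL) / (2(EG − F²)) = -1/8.
At (u, v) = (4*pi/5, -9/2): H = -1/8.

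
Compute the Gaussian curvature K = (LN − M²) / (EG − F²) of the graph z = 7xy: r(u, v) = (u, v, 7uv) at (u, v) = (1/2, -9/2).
K = -196/4044121

Coefficients of the first fundamental form: E = 49*v^2 + 1, F = 49*u*v, G = 49*u^2 + 1.
Coefficients of the second fundamental form: L = 0, M = 7/sqrt(49*u^2 + 49*v^2 + 1), N = 0.
Assemble K = (LN − M²)/(EG − F²) = -49/(2401*u^4 + 4802*u^2*v^2 + 98*u^2 + 2401*v^4 + 98*v^2 + 1). At (u, v) = (1/2, -9/2): K = -196/4044121.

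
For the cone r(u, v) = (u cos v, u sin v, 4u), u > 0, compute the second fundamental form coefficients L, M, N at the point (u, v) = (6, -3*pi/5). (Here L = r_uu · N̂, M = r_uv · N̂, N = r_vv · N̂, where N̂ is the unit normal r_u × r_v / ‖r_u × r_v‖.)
L = 0;  M = 0;  N = 24*sqrt(17)/17

Compute the unit normal N̂(u, v) = (-4*sqrt(17)*u*cos(v)/(17*Abs(u)), -4*sqrt(17)*u*sin(v)/(17*Abs(u)), sqrt(17)*u/(17*Abs(u))), and the second partials r_uu, r_uv, r_vv. Take dot products:
  L(u, v) = r_uu · N̂ = 0,
  M(u, v) = r_uv · N̂ = 0,
  N(u, v) = r_vv · N̂ = 4*sqrt(17)*u^2/(17*Abs(u)).
Evaluating at (u, v) = (6, -3*pi/5):
  L = 0, M = 0, N = 24*sqrt(17)/17.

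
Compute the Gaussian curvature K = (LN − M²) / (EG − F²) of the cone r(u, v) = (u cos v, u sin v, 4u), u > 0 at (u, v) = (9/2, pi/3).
K = 0

Coefficients of the first fundamental form: E = 17, F = 0, G = u^2.
Coefficients of the second fundamental form: L = 0, M = 0, N = 4*sqrt(17)*u^2/(17*Abs(u)).
Assemble K = (LN − M²)/(EG − F²) = 0. At (u, v) = (9/2, pi/3): K = 0.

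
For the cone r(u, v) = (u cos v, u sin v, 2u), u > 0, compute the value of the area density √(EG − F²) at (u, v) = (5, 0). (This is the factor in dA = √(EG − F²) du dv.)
√(EG − F²)|_{(5, 0)} = 5*sqrt(5)

E = 5, F = 0, G = u^2, so EG − F² = 5*u^2. Taking the positive square root: √(EG − F²) = sqrt(5)*Abs(u). At (u, v) = (5, 0): 5*sqrt(5).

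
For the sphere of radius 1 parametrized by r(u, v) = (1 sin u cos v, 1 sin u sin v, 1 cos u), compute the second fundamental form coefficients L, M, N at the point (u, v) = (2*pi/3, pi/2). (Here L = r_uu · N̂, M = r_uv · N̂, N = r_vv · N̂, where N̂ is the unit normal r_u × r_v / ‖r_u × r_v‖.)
L = -1;  M = 0;  N = -3/4

Compute the unit normal N̂(u, v) = (sin(u)^2*cos(v)/Abs(sin(u)), sin(u)^2*sin(v)/Abs(sin(u)), sin(2*u)/(2*Abs(sin(u)))), and the second partials r_uu, r_uv, r_vv. Take dot products:
  L(u, v) = r_uu · N̂ = -sin(u)/Abs(sin(u)),
  M(u, v) = r_uv · N̂ = 0,
  N(u, v) = r_vv · N̂ = -sin(u)^3/Abs(sin(u)).
Evaluating at (u, v) = (2*pi/3, pi/2):
  L = -1, M = 0, N = -3/4.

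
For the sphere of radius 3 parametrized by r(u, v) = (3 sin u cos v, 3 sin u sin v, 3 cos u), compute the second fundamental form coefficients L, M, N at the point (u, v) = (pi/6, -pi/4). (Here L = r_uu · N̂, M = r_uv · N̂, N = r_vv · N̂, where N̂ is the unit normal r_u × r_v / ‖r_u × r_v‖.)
L = -3;  M = 0;  N = -3/4

Compute the unit normal N̂(u, v) = (sin(u)^2*cos(v)/Abs(sin(u)), sin(u)^2*sin(v)/Abs(sin(u)), sin(2*u)/(2*Abs(sin(u)))), and the second partials r_uu, r_uv, r_vv. Take dot products:
  L(u, v) = r_uu · N̂ = -3*sin(u)/Abs(sin(u)),
  M(u, v) = r_uv · N̂ = 0,
  N(u, v) = r_vv · N̂ = -3*sin(u)^3/Abs(sin(u)).
Evaluating at (u, v) = (pi/6, -pi/4):
  L = -3, M = 0, N = -3/4.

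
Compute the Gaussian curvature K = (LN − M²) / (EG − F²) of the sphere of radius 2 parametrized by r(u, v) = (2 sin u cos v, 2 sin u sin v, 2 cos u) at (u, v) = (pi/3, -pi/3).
K = 1/4

Coefficients of the first fundamental form: E = 4, F = 0, G = 4*sin(u)^2.
Coefficients of the second fundamental form: L = -2*sin(u)/Abs(sin(u)), M = 0, N = -2*sin(u)^3/Abs(sin(u)).
Assemble K = (LN − M²)/(EG − F²) = 1/4. At (u, v) = (pi/3, -pi/3): K = 1/4.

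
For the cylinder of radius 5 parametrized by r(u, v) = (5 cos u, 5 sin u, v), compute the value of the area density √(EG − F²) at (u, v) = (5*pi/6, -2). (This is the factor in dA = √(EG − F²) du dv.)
√(EG − F²)|_{(5*pi/6, -2)} = 5

E = 25, F = 0, G = 1, so EG − F² = 25. Taking the positive square root: √(EG − F²) = 5. At (u, v) = (5*pi/6, -2): 5.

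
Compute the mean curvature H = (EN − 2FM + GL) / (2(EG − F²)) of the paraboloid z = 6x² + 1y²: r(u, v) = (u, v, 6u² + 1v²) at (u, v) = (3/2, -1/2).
H = 337*sqrt(326)/106276

With E = 144*u^2 + 1, F = 24*u*v, G = 4*v^2 + 1, L = 12/sqrt(144*u^2 + 4*v^2 + 1), M = 0, N = 2/sqrt(144*u^2 + 4*v^2 + 1), assemble
  H = (EN − 2FM + GL) / (2(EG − F²)) = (144*u^2 + 24*v^2 + 7)/(144*u^2 + 4*v^2 + 1)^(3/2).
At (u, v) = (3/2, -1/2): H = 337*sqrt(326)/106276.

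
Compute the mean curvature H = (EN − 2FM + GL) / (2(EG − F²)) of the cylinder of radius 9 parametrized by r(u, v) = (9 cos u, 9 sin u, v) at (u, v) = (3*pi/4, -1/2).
H = -1/18

With E = 81, F = 0, G = 1, L = -9, M = 0, N = 0, assemble
  H = (EN − 2FM + GL) / (2(EG − F²)) = -1/18.
At (u, v) = (3*pi/4, -1/2): H = -1/18.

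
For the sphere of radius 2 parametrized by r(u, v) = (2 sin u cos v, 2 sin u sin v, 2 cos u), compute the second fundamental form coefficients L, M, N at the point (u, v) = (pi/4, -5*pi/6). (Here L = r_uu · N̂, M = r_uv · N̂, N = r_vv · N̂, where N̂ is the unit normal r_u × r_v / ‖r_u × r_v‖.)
L = -2;  M = 0;  N = -1

Compute the unit normal N̂(u, v) = (sin(u)^2*cos(v)/Abs(sin(u)), sin(u)^2*sin(v)/Abs(sin(u)), sin(2*u)/(2*Abs(sin(u)))), and the second partials r_uu, r_uv, r_vv. Take dot products:
  L(u, v) = r_uu · N̂ = -2*sin(u)/Abs(sin(u)),
  M(u, v) = r_uv · N̂ = 0,
  N(u, v) = r_vv · N̂ = -2*sin(u)^3/Abs(sin(u)).
Evaluating at (u, v) = (pi/4, -5*pi/6):
  L = -2, M = 0, N = -1.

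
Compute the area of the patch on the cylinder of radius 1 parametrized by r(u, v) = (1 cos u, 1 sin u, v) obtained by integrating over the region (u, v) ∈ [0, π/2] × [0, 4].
Area = 2*pi

Area = ∫∫ √(EG − F²) du dv with √(EG − F²) = 1. Integrating over [0, π/2] × [0, 4] gives 2*pi.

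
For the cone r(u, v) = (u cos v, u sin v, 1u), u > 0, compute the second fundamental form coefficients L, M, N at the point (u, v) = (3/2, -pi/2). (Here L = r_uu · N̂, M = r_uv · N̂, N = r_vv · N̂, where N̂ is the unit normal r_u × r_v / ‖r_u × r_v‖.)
L = 0;  M = 0;  N = 3*sqrt(2)/4

Compute the unit normal N̂(u, v) = (-sqrt(2)*u*cos(v)/(2*Abs(u)), -sqrt(2)*u*sin(v)/(2*Abs(u)), sqrt(2)*u/(2*Abs(u))), and the second partials r_uu, r_uv, r_vv. Take dot products:
  L(u, v) = r_uu · N̂ = 0,
  M(u, v) = r_uv · N̂ = 0,
  N(u, v) = r_vv · N̂ = sqrt(2)*u^2/(2*Abs(u)).
Evaluating at (u, v) = (3/2, -pi/2):
  L = 0, M = 0, N = 3*sqrt(2)/4.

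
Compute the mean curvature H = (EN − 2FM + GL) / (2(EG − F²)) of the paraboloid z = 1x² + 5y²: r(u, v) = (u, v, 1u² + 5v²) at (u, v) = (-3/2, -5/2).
H = 676*sqrt(635)/403225

With E = 4*u^2 + 1, F = 20*u*v, G = 100*v^2 + 1, L = 2/sqrt(4*u^2 + 100*v^2 + 1), M = 0, N = 10/sqrt(4*u^2 + 100*v^2 + 1), assemble
  H = (EN − 2FM + GL) / (2(EG − F²)) = 2*(10*u^2 + 50*v^2 + 3)/(4*u^2 + 100*v^2 + 1)^(3/2).
At (u, v) = (-3/2, -5/2): H = 676*sqrt(635)/403225.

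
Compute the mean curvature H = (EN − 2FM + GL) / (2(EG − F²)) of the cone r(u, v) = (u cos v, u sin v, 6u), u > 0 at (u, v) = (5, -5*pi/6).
H = 3*sqrt(37)/185

With E = 37, F = 0, G = u^2, L = 0, M = 0, N = 6*sqrt(37)*u^2/(37*Abs(u)), assemble
  H = (EN − 2FM + GL) / (2(EG − F²)) = 3*sqrt(37)/(37*Abs(u)).
At (u, v) = (5, -5*pi/6): H = 3*sqrt(37)/185.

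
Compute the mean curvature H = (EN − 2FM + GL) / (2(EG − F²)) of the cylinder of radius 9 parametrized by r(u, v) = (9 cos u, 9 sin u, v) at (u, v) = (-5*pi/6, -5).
H = -1/18

With E = 81, F = 0, G = 1, L = -9, M = 0, N = 0, assemble
  H = (EN − 2FM + GL) / (2(EG − F²)) = -1/18.
At (u, v) = (-5*pi/6, -5): H = -1/18.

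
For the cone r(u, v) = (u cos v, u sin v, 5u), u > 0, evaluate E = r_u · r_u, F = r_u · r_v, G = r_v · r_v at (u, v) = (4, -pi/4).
E = 26;  F = 0;  G = 16

Partials: r_u = (cos(v), sin(v), 5), r_v = (-u*sin(v), u*cos(v), 0). As functions of (u, v):
  E = r_u · r_u = 26,
  F = r_u · r_v = 0,
  G = r_v · r_v = u^2.
Evaluating at (u, v) = (4, -pi/4): E = 26, F = 0, G = 16.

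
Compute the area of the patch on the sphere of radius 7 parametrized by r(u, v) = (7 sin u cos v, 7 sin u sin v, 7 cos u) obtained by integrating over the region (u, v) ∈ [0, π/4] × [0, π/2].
Area = 49*pi*(2 - sqrt(2))/4

Area = ∫∫ √(EG − F²) du dv with √(EG − F²) = 49*Abs(sin(u)). Integrating over [0, π/4] × [0, π/2] gives 49*pi*(2 - sqrt(2))/4.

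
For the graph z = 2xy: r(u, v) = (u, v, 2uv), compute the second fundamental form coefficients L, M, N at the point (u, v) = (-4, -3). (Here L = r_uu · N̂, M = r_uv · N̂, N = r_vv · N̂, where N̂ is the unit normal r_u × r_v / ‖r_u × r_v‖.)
L = 0;  M = 2*sqrt(101)/101;  N = 0

Compute the unit normal N̂(u, v) = (-2*v/sqrt(4*u^2 + 4*v^2 + 1), -2*u/sqrt(4*u^2 + 4*v^2 + 1), 1/sqrt(4*u^2 + 4*v^2 + 1)), and the second partials r_uu, r_uv, r_vv. Take dot products:
  L(u, v) = r_uu · N̂ = 0,
  M(u, v) = r_uv · N̂ = 2/sqrt(4*u^2 + 4*v^2 + 1),
  N(u, v) = r_vv · N̂ = 0.
Evaluating at (u, v) = (-4, -3):
  L = 0, M = 2*sqrt(101)/101, N = 0.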